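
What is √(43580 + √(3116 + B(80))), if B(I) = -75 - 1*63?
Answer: √(43580 + √2978) ≈ 208.89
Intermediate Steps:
B(I) = -138 (B(I) = -75 - 63 = -138)
√(43580 + √(3116 + B(80))) = √(43580 + √(3116 - 138)) = √(43580 + √2978)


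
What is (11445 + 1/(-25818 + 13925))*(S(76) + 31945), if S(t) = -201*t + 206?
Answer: 2296947105000/11893 ≈ 1.9313e+8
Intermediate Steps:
S(t) = 206 - 201*t
(11445 + 1/(-25818 + 13925))*(S(76) + 31945) = (11445 + 1/(-25818 + 13925))*((206 - 201*76) + 31945) = (11445 + 1/(-11893))*((206 - 15276) + 31945) = (11445 - 1/11893)*(-15070 + 31945) = (136115384/11893)*16875 = 2296947105000/11893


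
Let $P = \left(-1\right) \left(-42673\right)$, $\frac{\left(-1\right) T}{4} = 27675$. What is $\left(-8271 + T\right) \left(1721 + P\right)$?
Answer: $-5281598574$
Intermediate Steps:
$T = -110700$ ($T = \left(-4\right) 27675 = -110700$)
$P = 42673$
$\left(-8271 + T\right) \left(1721 + P\right) = \left(-8271 - 110700\right) \left(1721 + 42673\right) = \left(-118971\right) 44394 = -5281598574$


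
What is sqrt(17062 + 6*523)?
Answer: 10*sqrt(202) ≈ 142.13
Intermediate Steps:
sqrt(17062 + 6*523) = sqrt(17062 + 3138) = sqrt(20200) = 10*sqrt(202)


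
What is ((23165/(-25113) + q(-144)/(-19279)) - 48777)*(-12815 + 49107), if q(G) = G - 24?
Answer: -857071834457014760/484153527 ≈ -1.7702e+9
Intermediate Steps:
q(G) = -24 + G
((23165/(-25113) + q(-144)/(-19279)) - 48777)*(-12815 + 49107) = ((23165/(-25113) + (-24 - 144)/(-19279)) - 48777)*(-12815 + 49107) = ((23165*(-1/25113) - 168*(-1/19279)) - 48777)*36292 = ((-23165/25113 + 168/19279) - 48777)*36292 = (-442379051/484153527 - 48777)*36292 = -23615998965530/484153527*36292 = -857071834457014760/484153527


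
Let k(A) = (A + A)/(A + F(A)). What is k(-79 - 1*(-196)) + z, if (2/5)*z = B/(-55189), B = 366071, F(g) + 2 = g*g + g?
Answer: -25454543503/1536572138 ≈ -16.566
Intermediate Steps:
F(g) = -2 + g + g² (F(g) = -2 + (g*g + g) = -2 + (g² + g) = -2 + (g + g²) = -2 + g + g²)
z = -1830355/110378 (z = 5*(366071/(-55189))/2 = 5*(366071*(-1/55189))/2 = (5/2)*(-366071/55189) = -1830355/110378 ≈ -16.583)
k(A) = 2*A/(-2 + A² + 2*A) (k(A) = (A + A)/(A + (-2 + A + A²)) = (2*A)/(-2 + A² + 2*A) = 2*A/(-2 + A² + 2*A))
k(-79 - 1*(-196)) + z = 2*(-79 - 1*(-196))/(-2 + (-79 - 1*(-196))² + 2*(-79 - 1*(-196))) - 1830355/110378 = 2*(-79 + 196)/(-2 + (-79 + 196)² + 2*(-79 + 196)) - 1830355/110378 = 2*117/(-2 + 117² + 2*117) - 1830355/110378 = 2*117/(-2 + 13689 + 234) - 1830355/110378 = 2*117/13921 - 1830355/110378 = 2*117*(1/13921) - 1830355/110378 = 234/13921 - 1830355/110378 = -25454543503/1536572138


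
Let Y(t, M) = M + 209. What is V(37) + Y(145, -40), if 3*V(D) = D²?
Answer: 1876/3 ≈ 625.33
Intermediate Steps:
Y(t, M) = 209 + M
V(D) = D²/3
V(37) + Y(145, -40) = (⅓)*37² + (209 - 40) = (⅓)*1369 + 169 = 1369/3 + 169 = 1876/3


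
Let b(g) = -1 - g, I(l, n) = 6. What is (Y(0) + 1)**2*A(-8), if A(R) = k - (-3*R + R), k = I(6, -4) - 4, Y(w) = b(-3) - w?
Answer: -126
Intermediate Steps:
Y(w) = 2 - w (Y(w) = (-1 - 1*(-3)) - w = (-1 + 3) - w = 2 - w)
k = 2 (k = 6 - 4 = 2)
A(R) = 2 + 2*R (A(R) = 2 - (-3*R + R) = 2 - (-2)*R = 2 + 2*R)
(Y(0) + 1)**2*A(-8) = ((2 - 1*0) + 1)**2*(2 + 2*(-8)) = ((2 + 0) + 1)**2*(2 - 16) = (2 + 1)**2*(-14) = 3**2*(-14) = 9*(-14) = -126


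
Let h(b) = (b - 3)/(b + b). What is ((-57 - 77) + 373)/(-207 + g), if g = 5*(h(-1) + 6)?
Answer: -239/167 ≈ -1.4311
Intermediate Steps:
h(b) = (-3 + b)/(2*b) (h(b) = (-3 + b)/((2*b)) = (-3 + b)*(1/(2*b)) = (-3 + b)/(2*b))
g = 40 (g = 5*((½)*(-3 - 1)/(-1) + 6) = 5*((½)*(-1)*(-4) + 6) = 5*(2 + 6) = 5*8 = 40)
((-57 - 77) + 373)/(-207 + g) = ((-57 - 77) + 373)/(-207 + 40) = (-134 + 373)/(-167) = 239*(-1/167) = -239/167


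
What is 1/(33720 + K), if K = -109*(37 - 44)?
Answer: 1/34483 ≈ 2.9000e-5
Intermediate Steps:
K = 763 (K = -109*(-7) = 763)
1/(33720 + K) = 1/(33720 + 763) = 1/34483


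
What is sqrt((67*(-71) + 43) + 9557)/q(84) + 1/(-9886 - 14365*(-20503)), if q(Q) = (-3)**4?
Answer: 1/497218253 + sqrt(4843)/81 ≈ 0.85916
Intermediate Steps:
q(Q) = 81
sqrt((67*(-71) + 43) + 9557)/q(84) + 1/(-9886 - 14365*(-20503)) = sqrt((67*(-71) + 43) + 9557)/81 + 1/(-9886 - 14365*(-20503)) = sqrt((-4757 + 43) + 9557)*(1/81) - 1/20503/(-24251) = sqrt(-4714 + 9557)*(1/81) - 1/24251*(-1/20503) = sqrt(4843)*(1/81) + 1/497218253 = sqrt(4843)/81 + 1/497218253 = 1/497218253 + sqrt(4843)/81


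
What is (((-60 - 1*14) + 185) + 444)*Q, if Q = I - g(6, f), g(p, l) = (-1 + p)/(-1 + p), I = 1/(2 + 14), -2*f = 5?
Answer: -8325/16 ≈ -520.31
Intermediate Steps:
f = -5/2 (f = -1/2*5 = -5/2 ≈ -2.5000)
I = 1/16 ≈ 0.062500
g(p, l) = 1
Q = -15/16 (Q = 1/16 - 1*1 = 1/16 - 1 = -15/16 ≈ -0.93750)
(((-60 - 1*14) + 185) + 444)*Q = (((-60 - 1*14) + 185) + 444)*(-15/16) = (((-60 - 14) + 185) + 444)*(-15/16) = ((-74 + 185) + 444)*(-15/16) = (111 + 444)*(-15/16) = 555*(-15/16) = -8325/16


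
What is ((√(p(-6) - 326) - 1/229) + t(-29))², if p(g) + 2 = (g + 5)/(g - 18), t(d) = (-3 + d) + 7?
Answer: 374126713/1258584 - 2863*I*√47226/687 ≈ 297.26 - 905.64*I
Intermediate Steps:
t(d) = 4 + d
p(g) = -2 + (5 + g)/(-18 + g) (p(g) = -2 + (g + 5)/(g - 18) = -2 + (5 + g)/(-18 + g))
((√(p(-6) - 326) - 1/229) + t(-29))² = ((√((41 - 1*(-6))/(-18 - 6) - 326) - 1/229) + (4 - 29))² = ((√((41 + 6)/(-24) - 326) - 1*1/229) - 25)² = ((√(-1/24*47 - 326) - 1/229) - 25)² = ((√(-47/24 - 326) - 1/229) - 25)² = ((√(-7871/24) - 1/229) - 25)² = ((I*√47226/12 - 1/229) - 25)² = ((-1/229 + I*√47226/12) - 25)² = (-5726/229 + I*√47226/12)²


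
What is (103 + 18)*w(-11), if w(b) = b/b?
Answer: 121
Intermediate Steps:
w(b) = 1
(103 + 18)*w(-11) = (103 + 18)*1 = 121*1 = 121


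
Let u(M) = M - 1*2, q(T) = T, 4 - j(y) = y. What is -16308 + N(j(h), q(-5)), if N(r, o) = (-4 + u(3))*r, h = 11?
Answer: -16287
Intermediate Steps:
j(y) = 4 - y
u(M) = -2 + M (u(M) = M - 2 = -2 + M)
N(r, o) = -3*r (N(r, o) = (-4 + (-2 + 3))*r = (-4 + 1)*r = -3*r)
-16308 + N(j(h), q(-5)) = -16308 - 3*(4 - 1*11) = -16308 - 3*(4 - 11) = -16308 - 3*(-7) = -16308 + 21 = -16287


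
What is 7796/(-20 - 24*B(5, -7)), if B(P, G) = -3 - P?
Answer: 1949/43 ≈ 45.326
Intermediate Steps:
7796/(-20 - 24*B(5, -7)) = 7796/(-20 - 24*(-3 - 1*5)) = 7796/(-20 - 24*(-3 - 5)) = 7796/(-20 - 24*(-8)) = 7796/(-20 + 192) = 7796/172 = 7796*(1/172) = 1949/43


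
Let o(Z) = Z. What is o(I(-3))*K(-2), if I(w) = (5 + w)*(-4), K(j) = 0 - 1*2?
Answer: 16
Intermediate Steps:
K(j) = -2 (K(j) = 0 - 2 = -2)
I(w) = -20 - 4*w
o(I(-3))*K(-2) = (-20 - 4*(-3))*(-2) = (-20 + 12)*(-2) = -8*(-2) = 16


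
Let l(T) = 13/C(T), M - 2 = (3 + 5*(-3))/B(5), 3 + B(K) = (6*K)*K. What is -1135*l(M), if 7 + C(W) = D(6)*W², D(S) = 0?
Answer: 14755/7 ≈ 2107.9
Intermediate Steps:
B(K) = -3 + 6*K² (B(K) = -3 + (6*K)*K = -3 + 6*K²)
M = 94/49 (M = 2 + (3 + 5*(-3))/(-3 + 6*5²) = 2 + (3 - 15)/(-3 + 6*25) = 2 - 12/(-3 + 150) = 2 - 12/147 = 2 - 12*1/147 = 2 - 4/49 = 94/49 ≈ 1.9184)
C(W) = -7 (C(W) = -7 + 0*W² = -7 + 0 = -7)
l(T) = -13/7 (l(T) = 13/(-7) = 13*(-⅐) = -13/7)
-1135*l(M) = -1135*(-13/7) = 14755/7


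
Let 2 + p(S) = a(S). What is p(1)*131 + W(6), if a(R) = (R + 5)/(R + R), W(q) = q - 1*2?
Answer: 135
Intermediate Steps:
W(q) = -2 + q (W(q) = q - 2 = -2 + q)
a(R) = (5 + R)/(2*R) (a(R) = (5 + R)/((2*R)) = (5 + R)*(1/(2*R)) = (5 + R)/(2*R))
p(S) = -2 + (5 + S)/(2*S)
p(1)*131 + W(6) = ((1/2)*(5 - 3*1)/1)*131 + (-2 + 6) = ((1/2)*1*(5 - 3))*131 + 4 = ((1/2)*1*2)*131 + 4 = 1*131 + 4 = 131 + 4 = 135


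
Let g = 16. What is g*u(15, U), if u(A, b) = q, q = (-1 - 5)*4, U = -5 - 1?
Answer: -384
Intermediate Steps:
U = -6
q = -24 (q = -6*4 = -24)
u(A, b) = -24
g*u(15, U) = 16*(-24) = -384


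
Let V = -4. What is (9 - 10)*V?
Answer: 4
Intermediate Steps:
(9 - 10)*V = (9 - 10)*(-4) = -1*(-4) = 4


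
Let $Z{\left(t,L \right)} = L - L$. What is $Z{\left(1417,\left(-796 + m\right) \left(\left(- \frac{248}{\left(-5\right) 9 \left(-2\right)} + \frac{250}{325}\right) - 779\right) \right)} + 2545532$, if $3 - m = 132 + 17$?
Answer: $2545532$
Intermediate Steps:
$m = -146$ ($m = 3 - \left(132 + 17\right) = 3 - 149 = -146$)
$Z{\left(t,L \right)} = 0$
$Z{\left(1417,\left(-796 + m\right) \left(\left(- \frac{248}{\left(-5\right) 9 \left(-2\right)} + \frac{250}{325}\right) - 779\right) \right)} + 2545532 = 0 + 2545532 = 2545532$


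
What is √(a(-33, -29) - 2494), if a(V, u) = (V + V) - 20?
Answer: 2*I*√645 ≈ 50.794*I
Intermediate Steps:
a(V, u) = -20 + 2*V (a(V, u) = 2*V - 20 = -20 + 2*V)
√(a(-33, -29) - 2494) = √((-20 + 2*(-33)) - 2494) = √((-20 - 66) - 2494) = √(-86 - 2494) = √(-2580) = 2*I*√645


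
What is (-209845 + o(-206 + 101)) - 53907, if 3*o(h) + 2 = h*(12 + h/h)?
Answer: -792623/3 ≈ -2.6421e+5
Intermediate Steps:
o(h) = -⅔ + 13*h/3 (o(h) = -⅔ + (h*(12 + h/h))/3 = -⅔ + (h*(12 + 1))/3 = -⅔ + (h*13)/3 = -⅔ + (13*h)/3 = -⅔ + 13*h/3)
(-209845 + o(-206 + 101)) - 53907 = (-209845 + (-⅔ + 13*(-206 + 101)/3)) - 53907 = (-209845 + (-⅔ + (13/3)*(-105))) - 53907 = (-209845 + (-⅔ - 455)) - 53907 = (-209845 - 1367/3) - 53907 = -630902/3 - 53907 = -792623/3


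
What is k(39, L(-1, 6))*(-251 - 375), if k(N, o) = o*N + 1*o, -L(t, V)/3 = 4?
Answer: 300480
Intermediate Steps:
L(t, V) = -12 (L(t, V) = -3*4 = -12)
k(N, o) = o + N*o (k(N, o) = N*o + o = o + N*o)
k(39, L(-1, 6))*(-251 - 375) = (-12*(1 + 39))*(-251 - 375) = -12*40*(-626) = -480*(-626) = 300480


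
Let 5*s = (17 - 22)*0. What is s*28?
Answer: 0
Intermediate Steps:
s = 0 (s = ((17 - 22)*0)/5 = (-5*0)/5 = (⅕)*0 = 0)
s*28 = 0*28 = 0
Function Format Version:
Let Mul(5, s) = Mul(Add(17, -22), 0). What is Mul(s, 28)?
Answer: 0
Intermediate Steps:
s = 0 (s = Mul(Rational(1, 5), Mul(Add(17, -22), 0)) = Mul(Rational(1, 5), Mul(-5, 0)) = Mul(Rational(1, 5), 0) = 0)
Mul(s, 28) = Mul(0, 28) = 0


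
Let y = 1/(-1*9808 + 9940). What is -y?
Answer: -1/132 ≈ -0.0075758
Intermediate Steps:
y = 1/132 (y = 1/(-9808 + 9940) = 1/132 ≈ 0.0075758)
-y = -1*1/132 = -1/132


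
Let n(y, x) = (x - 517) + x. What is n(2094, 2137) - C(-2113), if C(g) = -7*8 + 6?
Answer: 3807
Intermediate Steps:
n(y, x) = -517 + 2*x (n(y, x) = (-517 + x) + x = -517 + 2*x)
C(g) = -50 (C(g) = -56 + 6 = -50)
n(2094, 2137) - C(-2113) = (-517 + 2*2137) - 1*(-50) = (-517 + 4274) + 50 = 3757 + 50 = 3807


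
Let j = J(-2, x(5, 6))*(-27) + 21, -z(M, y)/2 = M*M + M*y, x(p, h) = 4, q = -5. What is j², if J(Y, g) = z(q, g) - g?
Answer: 159201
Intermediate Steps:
z(M, y) = -2*M² - 2*M*y (z(M, y) = -2*(M*M + M*y) = -2*(M² + M*y) = -2*M² - 2*M*y)
J(Y, g) = -50 + 9*g (J(Y, g) = -2*(-5)*(-5 + g) - g = (-50 + 10*g) - g = -50 + 9*g)
j = 399 (j = (-50 + 9*4)*(-27) + 21 = (-50 + 36)*(-27) + 21 = -14*(-27) + 21 = 378 + 21 = 399)
j² = 399² = 159201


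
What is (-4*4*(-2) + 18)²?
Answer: 2500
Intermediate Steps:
(-4*4*(-2) + 18)² = (-16*(-2) + 18)² = (32 + 18)² = 50² = 2500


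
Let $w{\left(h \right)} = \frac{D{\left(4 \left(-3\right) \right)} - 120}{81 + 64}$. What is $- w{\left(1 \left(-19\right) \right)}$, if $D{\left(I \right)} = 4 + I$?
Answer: $\frac{128}{145} \approx 0.88276$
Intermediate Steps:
$w{\left(h \right)} = - \frac{128}{145}$ ($w{\left(h \right)} = \frac{\left(4 + 4 \left(-3\right)\right) - 120}{81 + 64} = \frac{\left(4 - 12\right) - 120}{145} = \left(-8 - 120\right) \frac{1}{145} = \left(-128\right) \frac{1}{145} = - \frac{128}{145}$)
$- w{\left(1 \left(-19\right) \right)} = \left(-1\right) \left(- \frac{128}{145}\right) = \frac{128}{145}$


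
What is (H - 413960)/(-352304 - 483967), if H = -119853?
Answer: 533813/836271 ≈ 0.63833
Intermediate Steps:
(H - 413960)/(-352304 - 483967) = (-119853 - 413960)/(-352304 - 483967) = -533813/(-836271) = -533813*(-1/836271) = 533813/836271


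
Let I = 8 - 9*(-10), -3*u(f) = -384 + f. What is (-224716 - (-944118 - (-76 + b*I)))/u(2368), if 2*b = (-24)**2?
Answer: -1121325/992 ≈ -1130.4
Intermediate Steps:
u(f) = 128 - f/3 (u(f) = -(-384 + f)/3 = 128 - f/3)
I = 98 (I = 8 + 90 = 98)
b = 288 (b = (1/2)*(-24)**2 = (1/2)*576 = 288)
(-224716 - (-944118 - (-76 + b*I)))/u(2368) = (-224716 - (-944118 - (-76 + 288*98)))/(128 - 1/3*2368) = (-224716 - (-944118 - (-76 + 28224)))/(128 - 2368/3) = (-224716 - (-944118 - 1*28148))/(-1984/3) = (-224716 - (-944118 - 28148))*(-3/1984) = (-224716 - 1*(-972266))*(-3/1984) = (-224716 + 972266)*(-3/1984) = 747550*(-3/1984) = -1121325/992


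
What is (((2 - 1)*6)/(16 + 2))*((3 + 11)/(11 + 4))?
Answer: 14/45 ≈ 0.31111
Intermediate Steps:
(((2 - 1)*6)/(16 + 2))*((3 + 11)/(11 + 4)) = ((1*6)/18)*(14/15) = ((1/18)*6)*(14*(1/15)) = (1/3)*(14/15) = 14/45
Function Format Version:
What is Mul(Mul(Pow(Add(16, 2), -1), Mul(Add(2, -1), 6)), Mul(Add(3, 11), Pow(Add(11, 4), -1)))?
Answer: Rational(14, 45) ≈ 0.31111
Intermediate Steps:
Mul(Mul(Pow(Add(16, 2), -1), Mul(Add(2, -1), 6)), Mul(Add(3, 11), Pow(Add(11, 4), -1))) = Mul(Mul(Pow(18, -1), Mul(1, 6)), Mul(14, Pow(15, -1))) = Mul(Mul(Rational(1, 18), 6), Mul(14, Rational(1, 15))) = Mul(Rational(1, 3), Rational(14, 15)) = Rational(14, 45)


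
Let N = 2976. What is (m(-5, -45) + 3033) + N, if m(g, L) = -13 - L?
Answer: 6041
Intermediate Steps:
(m(-5, -45) + 3033) + N = ((-13 - 1*(-45)) + 3033) + 2976 = ((-13 + 45) + 3033) + 2976 = (32 + 3033) + 2976 = 3065 + 2976 = 6041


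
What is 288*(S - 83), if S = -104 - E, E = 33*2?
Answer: -72864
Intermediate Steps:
E = 66
S = -170 (S = -104 - 1*66 = -104 - 66 = -170)
288*(S - 83) = 288*(-170 - 83) = 288*(-253) = -72864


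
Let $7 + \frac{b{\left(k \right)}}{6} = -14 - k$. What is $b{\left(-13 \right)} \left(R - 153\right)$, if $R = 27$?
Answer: $6048$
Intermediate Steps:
$b{\left(k \right)} = -126 - 6 k$ ($b{\left(k \right)} = -42 + 6 \left(-14 - k\right) = -42 - \left(84 + 6 k\right) = -126 - 6 k$)
$b{\left(-13 \right)} \left(R - 153\right) = \left(-126 - -78\right) \left(27 - 153\right) = \left(-126 + 78\right) \left(27 - 153\right) = \left(-48\right) \left(-126\right) = 6048$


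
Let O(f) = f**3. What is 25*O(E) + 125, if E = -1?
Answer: 100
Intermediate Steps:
25*O(E) + 125 = 25*(-1)**3 + 125 = 25*(-1) + 125 = -25 + 125 = 100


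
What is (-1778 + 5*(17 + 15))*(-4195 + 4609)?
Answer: -669852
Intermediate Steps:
(-1778 + 5*(17 + 15))*(-4195 + 4609) = (-1778 + 5*32)*414 = (-1778 + 160)*414 = -1618*414 = -669852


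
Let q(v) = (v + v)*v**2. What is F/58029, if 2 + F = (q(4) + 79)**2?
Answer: 42847/58029 ≈ 0.73837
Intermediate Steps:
q(v) = 2*v**3 (q(v) = (2*v)*v**2 = 2*v**3)
F = 42847 (F = -2 + (2*4**3 + 79)**2 = -2 + (2*64 + 79)**2 = -2 + (128 + 79)**2 = -2 + 207**2 = -2 + 42849 = 42847)
F/58029 = 42847/58029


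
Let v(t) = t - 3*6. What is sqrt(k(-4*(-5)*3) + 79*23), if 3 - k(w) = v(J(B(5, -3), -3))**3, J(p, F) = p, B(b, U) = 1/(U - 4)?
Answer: sqrt(18708501)/49 ≈ 88.272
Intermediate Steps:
B(b, U) = 1/(-4 + U)
v(t) = -18 + t (v(t) = t - 18 = -18 + t)
k(w) = 2049412/343 (k(w) = 3 - (-18 + 1/(-4 - 3))**3 = 3 - (-18 + 1/(-7))**3 = 3 - (-18 - 1/7)**3 = 3 - (-127/7)**3 = 3 - 1*(-2048383/343) = 3 + 2048383/343 = 2049412/343)
sqrt(k(-4*(-5)*3) + 79*23) = sqrt(2049412/343 + 79*23) = sqrt(2049412/343 + 1817) = sqrt(2672643/343) = sqrt(18708501)/49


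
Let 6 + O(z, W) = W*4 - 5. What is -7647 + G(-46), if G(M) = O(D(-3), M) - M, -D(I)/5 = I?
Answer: -7796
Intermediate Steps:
D(I) = -5*I
O(z, W) = -11 + 4*W (O(z, W) = -6 + (W*4 - 5) = -6 + (4*W - 5) = -6 + (-5 + 4*W) = -11 + 4*W)
G(M) = -11 + 3*M (G(M) = (-11 + 4*M) - M = -11 + 3*M)
-7647 + G(-46) = -7647 + (-11 + 3*(-46)) = -7647 + (-11 - 138) = -7647 - 149 = -7796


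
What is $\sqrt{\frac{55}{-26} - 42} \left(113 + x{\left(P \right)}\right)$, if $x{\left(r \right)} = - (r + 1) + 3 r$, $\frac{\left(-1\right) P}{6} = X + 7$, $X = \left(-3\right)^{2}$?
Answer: $- \frac{40 i \sqrt{29822}}{13} \approx - 531.36 i$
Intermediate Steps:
$X = 9$
$P = -96$ ($P = - 6 \left(9 + 7\right) = \left(-6\right) 16 = -96$)
$x{\left(r \right)} = -1 + 2 r$ ($x{\left(r \right)} = - (1 + r) + 3 r = \left(-1 - r\right) + 3 r = -1 + 2 r$)
$\sqrt{\frac{55}{-26} - 42} \left(113 + x{\left(P \right)}\right) = \sqrt{\frac{55}{-26} - 42} \left(113 + \left(-1 + 2 \left(-96\right)\right)\right) = \sqrt{55 \left(- \frac{1}{26}\right) - 42} \left(113 - 193\right) = \sqrt{- \frac{55}{26} - 42} \left(113 - 193\right) = \sqrt{- \frac{1147}{26}} \left(-80\right) = \frac{i \sqrt{29822}}{26} \left(-80\right) = - \frac{40 i \sqrt{29822}}{13}$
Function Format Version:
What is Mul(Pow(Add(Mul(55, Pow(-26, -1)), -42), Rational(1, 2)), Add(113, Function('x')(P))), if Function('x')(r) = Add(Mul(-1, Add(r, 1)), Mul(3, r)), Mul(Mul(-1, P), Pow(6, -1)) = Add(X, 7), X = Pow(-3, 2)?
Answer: Mul(Rational(-40, 13), I, Pow(29822, Rational(1, 2))) ≈ Mul(-531.36, I)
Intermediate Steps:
X = 9
P = -96 (P = Mul(-6, Add(9, 7)) = Mul(-6, 16) = -96)
Function('x')(r) = Add(-1, Mul(2, r)) (Function('x')(r) = Add(Mul(-1, Add(1, r)), Mul(3, r)) = Add(Add(-1, Mul(-1, r)), Mul(3, r)) = Add(-1, Mul(2, r)))
Mul(Pow(Add(Mul(55, Pow(-26, -1)), -42), Rational(1, 2)), Add(113, Function('x')(P))) = Mul(Pow(Add(Mul(55, Pow(-26, -1)), -42), Rational(1, 2)), Add(113, Add(-1, Mul(2, -96)))) = Mul(Pow(Add(Mul(55, Rational(-1, 26)), -42), Rational(1, 2)), Add(113, Add(-1, -192))) = Mul(Pow(Add(Rational(-55, 26), -42), Rational(1, 2)), Add(113, -193)) = Mul(Pow(Rational(-1147, 26), Rational(1, 2)), -80) = Mul(Mul(Rational(1, 26), I, Pow(29822, Rational(1, 2))), -80) = Mul(Rational(-40, 13), I, Pow(29822, Rational(1, 2)))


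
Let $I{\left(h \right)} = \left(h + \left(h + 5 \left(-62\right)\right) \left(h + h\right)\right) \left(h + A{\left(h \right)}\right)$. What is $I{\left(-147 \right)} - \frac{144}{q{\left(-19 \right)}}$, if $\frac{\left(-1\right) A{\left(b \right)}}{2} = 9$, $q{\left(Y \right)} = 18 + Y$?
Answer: $-22144671$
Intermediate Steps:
$A{\left(b \right)} = -18$ ($A{\left(b \right)} = \left(-2\right) 9 = -18$)
$I{\left(h \right)} = \left(-18 + h\right) \left(h + 2 h \left(-310 + h\right)\right)$ ($I{\left(h \right)} = \left(h + \left(h + 5 \left(-62\right)\right) \left(h + h\right)\right) \left(h - 18\right) = \left(h + \left(h - 310\right) 2 h\right) \left(-18 + h\right) = \left(h + \left(-310 + h\right) 2 h\right) \left(-18 + h\right) = \left(h + 2 h \left(-310 + h\right)\right) \left(-18 + h\right) = \left(-18 + h\right) \left(h + 2 h \left(-310 + h\right)\right)$)
$I{\left(-147 \right)} - \frac{144}{q{\left(-19 \right)}} = - 147 \left(11142 - -96285 + 2 \left(-147\right)^{2}\right) - \frac{144}{18 - 19} = - 147 \left(11142 + 96285 + 2 \cdot 21609\right) - \frac{144}{-1} = - 147 \left(11142 + 96285 + 43218\right) - 144 \left(-1\right) = \left(-147\right) 150645 - -144 = -22144815 + 144 = -22144671$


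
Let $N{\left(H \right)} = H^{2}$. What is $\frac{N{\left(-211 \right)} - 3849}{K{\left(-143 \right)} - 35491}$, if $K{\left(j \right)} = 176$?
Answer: $- \frac{40672}{35315} \approx -1.1517$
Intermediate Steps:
$\frac{N{\left(-211 \right)} - 3849}{K{\left(-143 \right)} - 35491} = \frac{\left(-211\right)^{2} - 3849}{176 - 35491} = \frac{44521 - 3849}{-35315} = 40672 \left(- \frac{1}{35315}\right) = - \frac{40672}{35315}$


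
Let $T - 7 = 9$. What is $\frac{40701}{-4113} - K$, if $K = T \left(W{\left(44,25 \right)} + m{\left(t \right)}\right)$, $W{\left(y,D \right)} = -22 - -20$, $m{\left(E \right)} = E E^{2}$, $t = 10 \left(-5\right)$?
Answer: $\frac{2742030305}{1371} \approx 2.0 \cdot 10^{6}$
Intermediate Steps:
$t = -50$
$m{\left(E \right)} = E^{3}$
$T = 16$ ($T = 7 + 9 = 16$)
$W{\left(y,D \right)} = -2$ ($W{\left(y,D \right)} = -22 + 20 = -2$)
$K = -2000032$ ($K = 16 \left(-2 + \left(-50\right)^{3}\right) = 16 \left(-2 - 125000\right) = 16 \left(-125002\right) = -2000032$)
$\frac{40701}{-4113} - K = \frac{40701}{-4113} - -2000032 = 40701 \left(- \frac{1}{4113}\right) + 2000032 = - \frac{13567}{1371} + 2000032 = \frac{2742030305}{1371}$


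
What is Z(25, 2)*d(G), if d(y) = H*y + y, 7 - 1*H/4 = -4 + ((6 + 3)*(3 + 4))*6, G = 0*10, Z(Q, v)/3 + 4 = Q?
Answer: 0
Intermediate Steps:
Z(Q, v) = -12 + 3*Q
G = 0
H = -1468 (H = 28 - 4*(-4 + ((6 + 3)*(3 + 4))*6) = 28 - 4*(-4 + (9*7)*6) = 28 - 4*(-4 + 63*6) = 28 - 4*(-4 + 378) = 28 - 4*374 = 28 - 1496 = -1468)
d(y) = -1467*y (d(y) = -1468*y + y = -1467*y)
Z(25, 2)*d(G) = (-12 + 3*25)*(-1467*0) = (-12 + 75)*0 = 63*0 = 0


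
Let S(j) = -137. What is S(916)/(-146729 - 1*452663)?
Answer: 137/599392 ≈ 0.00022856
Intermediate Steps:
S(916)/(-146729 - 1*452663) = -137/(-146729 - 1*452663) = -137/(-146729 - 452663) = -137/(-599392) = -137*(-1/599392) = 137/599392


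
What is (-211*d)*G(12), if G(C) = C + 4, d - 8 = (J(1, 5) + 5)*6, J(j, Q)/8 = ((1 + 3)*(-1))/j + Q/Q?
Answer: 357856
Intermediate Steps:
J(j, Q) = 8 - 32/j (J(j, Q) = 8*(((1 + 3)*(-1))/j + Q/Q) = 8*((4*(-1))/j + 1) = 8*(-4/j + 1) = 8*(1 - 4/j) = 8 - 32/j)
d = -106 (d = 8 + ((8 - 32/1) + 5)*6 = 8 + ((8 - 32*1) + 5)*6 = 8 + ((8 - 32) + 5)*6 = 8 + (-24 + 5)*6 = 8 - 19*6 = 8 - 114 = -106)
G(C) = 4 + C
(-211*d)*G(12) = (-211*(-106))*(4 + 12) = 22366*16 = 357856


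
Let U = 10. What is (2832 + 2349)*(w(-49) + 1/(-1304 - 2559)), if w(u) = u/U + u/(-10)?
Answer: -5181/3863 ≈ -1.3412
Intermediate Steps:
w(u) = 0 (w(u) = u/10 + u/(-10) = u*(1/10) + u*(-1/10) = u/10 - u/10 = 0)
(2832 + 2349)*(w(-49) + 1/(-1304 - 2559)) = (2832 + 2349)*(0 + 1/(-1304 - 2559)) = 5181*(0 + 1/(-3863)) = 5181*(0 - 1/3863) = 5181*(-1/3863) = -5181/3863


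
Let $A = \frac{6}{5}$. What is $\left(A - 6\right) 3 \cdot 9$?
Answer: $- \frac{648}{5} \approx -129.6$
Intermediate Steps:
$A = \frac{6}{5}$ ($A = 6 \cdot \frac{1}{5} = \frac{6}{5} \approx 1.2$)
$\left(A - 6\right) 3 \cdot 9 = \left(\frac{6}{5} - 6\right) 3 \cdot 9 = \left(\frac{6}{5} - 6\right) 27 = \left(- \frac{24}{5}\right) 27 = - \frac{648}{5}$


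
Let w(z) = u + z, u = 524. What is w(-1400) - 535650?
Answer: -536526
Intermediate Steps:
w(z) = 524 + z
w(-1400) - 535650 = (524 - 1400) - 535650 = -876 - 535650 = -536526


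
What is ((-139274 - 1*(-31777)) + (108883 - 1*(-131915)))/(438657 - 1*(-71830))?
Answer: 133301/510487 ≈ 0.26113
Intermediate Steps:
((-139274 - 1*(-31777)) + (108883 - 1*(-131915)))/(438657 - 1*(-71830)) = ((-139274 + 31777) + (108883 + 131915))/(438657 + 71830) = (-107497 + 240798)/510487 = 133301*(1/510487) = 133301/510487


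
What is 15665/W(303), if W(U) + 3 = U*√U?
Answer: 15665/9272706 + 1582165*√303/9272706 ≈ 2.9718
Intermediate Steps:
W(U) = -3 + U^(3/2) (W(U) = -3 + U*√U = -3 + U^(3/2))
15665/W(303) = 15665/(-3 + 303^(3/2)) = 15665/(-3 + 303*√303)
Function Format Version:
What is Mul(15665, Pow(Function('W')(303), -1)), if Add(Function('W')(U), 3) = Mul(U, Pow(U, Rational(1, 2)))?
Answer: Add(Rational(15665, 9272706), Mul(Rational(1582165, 9272706), Pow(303, Rational(1, 2)))) ≈ 2.9718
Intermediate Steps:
Function('W')(U) = Add(-3, Pow(U, Rational(3, 2))) (Function('W')(U) = Add(-3, Mul(U, Pow(U, Rational(1, 2)))) = Add(-3, Pow(U, Rational(3, 2))))
Mul(15665, Pow(Function('W')(303), -1)) = Mul(15665, Pow(Add(-3, Pow(303, Rational(3, 2))), -1)) = Mul(15665, Pow(Add(-3, Mul(303, Pow(303, Rational(1, 2)))), -1))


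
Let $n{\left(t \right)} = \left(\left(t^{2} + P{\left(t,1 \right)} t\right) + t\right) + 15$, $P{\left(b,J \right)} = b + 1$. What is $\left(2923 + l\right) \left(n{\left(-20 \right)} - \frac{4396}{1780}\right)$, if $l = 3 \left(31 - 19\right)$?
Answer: $\frac{1017233184}{445} \approx 2.2859 \cdot 10^{6}$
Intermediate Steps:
$P{\left(b,J \right)} = 1 + b$
$l = 36$ ($l = 3 \cdot 12 = 36$)
$n{\left(t \right)} = 15 + t + t^{2} + t \left(1 + t\right)$ ($n{\left(t \right)} = \left(\left(t^{2} + \left(1 + t\right) t\right) + t\right) + 15 = \left(\left(t^{2} + t \left(1 + t\right)\right) + t\right) + 15 = \left(t + t^{2} + t \left(1 + t\right)\right) + 15 = 15 + t + t^{2} + t \left(1 + t\right)$)
$\left(2923 + l\right) \left(n{\left(-20 \right)} - \frac{4396}{1780}\right) = \left(2923 + 36\right) \left(\left(15 + 2 \left(-20\right) + 2 \left(-20\right)^{2}\right) - \frac{4396}{1780}\right) = 2959 \left(\left(15 - 40 + 2 \cdot 400\right) - \frac{1099}{445}\right) = 2959 \left(\left(15 - 40 + 800\right) - \frac{1099}{445}\right) = 2959 \left(775 - \frac{1099}{445}\right) = 2959 \cdot \frac{343776}{445} = \frac{1017233184}{445}$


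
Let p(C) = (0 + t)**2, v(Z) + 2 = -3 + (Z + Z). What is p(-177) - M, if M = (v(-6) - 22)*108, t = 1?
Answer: 4213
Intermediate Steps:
v(Z) = -5 + 2*Z (v(Z) = -2 + (-3 + (Z + Z)) = -2 + (-3 + 2*Z) = -5 + 2*Z)
p(C) = 1 (p(C) = (0 + 1)**2 = 1**2 = 1)
M = -4212 (M = ((-5 + 2*(-6)) - 22)*108 = ((-5 - 12) - 22)*108 = (-17 - 22)*108 = -39*108 = -4212)
p(-177) - M = 1 - 1*(-4212) = 1 + 4212 = 4213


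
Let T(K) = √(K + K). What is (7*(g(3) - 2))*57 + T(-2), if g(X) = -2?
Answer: -1596 + 2*I ≈ -1596.0 + 2.0*I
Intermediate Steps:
T(K) = √2*√K (T(K) = √(2*K) = √2*√K)
(7*(g(3) - 2))*57 + T(-2) = (7*(-2 - 2))*57 + √2*√(-2) = (7*(-4))*57 + √2*(I*√2) = -28*57 + 2*I = -1596 + 2*I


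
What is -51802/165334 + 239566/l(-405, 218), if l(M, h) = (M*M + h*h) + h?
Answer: 14319225455/17506142589 ≈ 0.81795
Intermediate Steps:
l(M, h) = h + M**2 + h**2 (l(M, h) = (M**2 + h**2) + h = h + M**2 + h**2)
-51802/165334 + 239566/l(-405, 218) = -51802/165334 + 239566/(218 + (-405)**2 + 218**2) = -51802*1/165334 + 239566/(218 + 164025 + 47524) = -25901/82667 + 239566/211767 = 14319225455/17506142589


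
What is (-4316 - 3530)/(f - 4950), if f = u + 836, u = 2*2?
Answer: 3923/2055 ≈ 1.9090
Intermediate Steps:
u = 4
f = 840 (f = 4 + 836 = 840)
(-4316 - 3530)/(f - 4950) = (-4316 - 3530)/(840 - 4950) = -7846/(-4110) = -7846*(-1/4110) = 3923/2055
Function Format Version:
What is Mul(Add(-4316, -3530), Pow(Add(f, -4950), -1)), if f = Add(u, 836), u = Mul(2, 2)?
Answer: Rational(3923, 2055) ≈ 1.9090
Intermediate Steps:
u = 4
f = 840 (f = Add(4, 836) = 840)
Mul(Add(-4316, -3530), Pow(Add(f, -4950), -1)) = Mul(Add(-4316, -3530), Pow(Add(840, -4950), -1)) = Mul(-7846, Pow(-4110, -1)) = Mul(-7846, Rational(-1, 4110)) = Rational(3923, 2055)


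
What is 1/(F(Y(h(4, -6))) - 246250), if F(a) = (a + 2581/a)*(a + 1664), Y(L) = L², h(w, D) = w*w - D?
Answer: 121/97385219 ≈ 1.2425e-6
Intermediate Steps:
h(w, D) = w² - D
F(a) = (1664 + a)*(a + 2581/a) (F(a) = (a + 2581/a)*(1664 + a) = (1664 + a)*(a + 2581/a))
1/(F(Y(h(4, -6))) - 246250) = 1/((2581 + ((4² - 1*(-6))²)² + 1664*(4² - 1*(-6))² + 4294784/((4² - 1*(-6))²)) - 246250) = 1/((2581 + ((16 + 6)²)² + 1664*(16 + 6)² + 4294784/((16 + 6)²)) - 246250) = 1/((2581 + (22²)² + 1664*22² + 4294784/(22²)) - 246250) = 1/((2581 + 484² + 1664*484 + 4294784/484) - 246250) = 1/((2581 + 234256 + 805376 + 4294784*(1/484)) - 246250) = 1/((2581 + 234256 + 805376 + 1073696/121) - 246250) = 1/(127181469/121 - 246250) = 1/(97385219/121) = 121/97385219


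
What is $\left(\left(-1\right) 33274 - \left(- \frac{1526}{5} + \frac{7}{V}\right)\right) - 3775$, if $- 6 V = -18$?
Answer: $- \frac{551192}{15} \approx -36746.0$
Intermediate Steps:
$V = 3$ ($V = \left(- \frac{1}{6}\right) \left(-18\right) = 3$)
$\left(\left(-1\right) 33274 - \left(- \frac{1526}{5} + \frac{7}{V}\right)\right) - 3775 = \left(\left(-1\right) 33274 - - \frac{4543}{15}\right) - 3775 = \left(-33274 + \left(\left(\left(-7\right) \frac{1}{3} - \frac{4}{5}\right) + 306\right)\right) - 3775 = \left(-33274 + \left(\left(- \frac{7}{3} - \frac{4}{5}\right) + 306\right)\right) - 3775 = \left(-33274 + \left(- \frac{47}{15} + 306\right)\right) - 3775 = \left(-33274 + \frac{4543}{15}\right) - 3775 = - \frac{494567}{15} - 3775 = - \frac{551192}{15}$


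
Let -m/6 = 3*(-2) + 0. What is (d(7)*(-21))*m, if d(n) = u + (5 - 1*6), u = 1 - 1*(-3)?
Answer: -2268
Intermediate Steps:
u = 4 (u = 1 + 3 = 4)
d(n) = 3 (d(n) = 4 + (5 - 1*6) = 4 + (5 - 6) = 4 - 1 = 3)
m = 36 (m = -6*(3*(-2) + 0) = -6*(-6 + 0) = -6*(-6) = 36)
(d(7)*(-21))*m = (3*(-21))*36 = -63*36 = -2268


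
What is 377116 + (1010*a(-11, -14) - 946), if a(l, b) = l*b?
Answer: 531710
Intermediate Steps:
a(l, b) = b*l
377116 + (1010*a(-11, -14) - 946) = 377116 + (1010*(-14*(-11)) - 946) = 377116 + (1010*154 - 946) = 377116 + (155540 - 946) = 377116 + 154594 = 531710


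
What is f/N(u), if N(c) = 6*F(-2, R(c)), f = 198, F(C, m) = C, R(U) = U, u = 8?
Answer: -33/2 ≈ -16.500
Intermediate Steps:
N(c) = -12 (N(c) = 6*(-2) = -12)
f/N(u) = 198/(-12) = 198*(-1/12) = -33/2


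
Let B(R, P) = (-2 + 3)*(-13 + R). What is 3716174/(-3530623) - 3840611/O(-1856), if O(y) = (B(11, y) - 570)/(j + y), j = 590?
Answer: -8583322515729113/1009758178 ≈ -8.5004e+6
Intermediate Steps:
B(R, P) = -13 + R (B(R, P) = 1*(-13 + R) = -13 + R)
O(y) = -572/(590 + y) (O(y) = ((-13 + 11) - 570)/(590 + y) = (-2 - 570)/(590 + y) = -572/(590 + y))
3716174/(-3530623) - 3840611/O(-1856) = 3716174/(-3530623) - 3840611/((-572/(590 - 1856))) = 3716174*(-1/3530623) - 3840611/((-572/(-1266))) = -3716174/3530623 - 3840611/((-572*(-1/1266))) = -3716174/3530623 - 3840611/286/633 = -3716174/3530623 - 3840611*633/286 = -3716174/3530623 - 2431106763/286 = -8583322515729113/1009758178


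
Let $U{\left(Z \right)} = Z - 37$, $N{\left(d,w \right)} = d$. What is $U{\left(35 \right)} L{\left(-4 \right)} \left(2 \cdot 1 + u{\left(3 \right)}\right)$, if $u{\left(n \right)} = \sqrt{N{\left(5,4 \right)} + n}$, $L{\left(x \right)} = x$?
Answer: $16 + 16 \sqrt{2} \approx 38.627$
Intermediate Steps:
$u{\left(n \right)} = \sqrt{5 + n}$
$U{\left(Z \right)} = -37 + Z$
$U{\left(35 \right)} L{\left(-4 \right)} \left(2 \cdot 1 + u{\left(3 \right)}\right) = \left(-37 + 35\right) \left(- 4 \left(2 \cdot 1 + \sqrt{5 + 3}\right)\right) = - 2 \left(- 4 \left(2 + \sqrt{8}\right)\right) = - 2 \left(- 4 \left(2 + 2 \sqrt{2}\right)\right) = - 2 \left(-8 - 8 \sqrt{2}\right) = 16 + 16 \sqrt{2}$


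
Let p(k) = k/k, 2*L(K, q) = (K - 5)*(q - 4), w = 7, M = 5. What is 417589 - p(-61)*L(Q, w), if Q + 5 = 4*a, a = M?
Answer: 417574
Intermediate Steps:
a = 5
Q = 15 (Q = -5 + 4*5 = -5 + 20 = 15)
L(K, q) = (-5 + K)*(-4 + q)/2 (L(K, q) = ((K - 5)*(q - 4))/2 = ((-5 + K)*(-4 + q))/2 = (-5 + K)*(-4 + q)/2)
p(k) = 1
417589 - p(-61)*L(Q, w) = 417589 - (10 - 2*15 - 5/2*7 + (½)*15*7) = 417589 - (10 - 30 - 35/2 + 105/2) = 417589 - 15 = 417574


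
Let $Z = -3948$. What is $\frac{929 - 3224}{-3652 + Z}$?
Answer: $\frac{459}{1520} \approx 0.30197$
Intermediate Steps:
$\frac{929 - 3224}{-3652 + Z} = \frac{929 - 3224}{-3652 - 3948} = - \frac{2295}{-7600} = \left(-2295\right) \left(- \frac{1}{7600}\right) = \frac{459}{1520}$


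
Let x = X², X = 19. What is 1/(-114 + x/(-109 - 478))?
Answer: -587/67279 ≈ -0.0087249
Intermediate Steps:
x = 361 (x = 19² = 361)
1/(-114 + x/(-109 - 478)) = 1/(-114 + 361/(-109 - 478)) = 1/(-114 + 361/(-587)) = 1/(-114 + 361*(-1/587)) = 1/(-114 - 361/587) = 1/(-67279/587) = -587/67279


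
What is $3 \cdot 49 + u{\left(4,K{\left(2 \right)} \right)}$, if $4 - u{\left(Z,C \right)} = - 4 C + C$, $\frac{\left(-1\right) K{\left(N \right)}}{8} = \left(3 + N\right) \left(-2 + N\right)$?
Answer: $151$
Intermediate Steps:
$K{\left(N \right)} = - 8 \left(-2 + N\right) \left(3 + N\right)$ ($K{\left(N \right)} = - 8 \left(3 + N\right) \left(-2 + N\right) = - 8 \left(-2 + N\right) \left(3 + N\right)$)
$u{\left(Z,C \right)} = 4 + 3 C$ ($u{\left(Z,C \right)} = 4 - \left(- 4 C + C\right) = 4 - - 3 C = 4 + 3 C$)
$3 \cdot 49 + u{\left(4,K{\left(2 \right)} \right)} = 3 \cdot 49 + \left(4 + 3 \left(48 - 16 - 8 \cdot 2^{2}\right)\right) = 147 + \left(4 + 3 \left(48 - 16 - 32\right)\right) = 147 + \left(4 + 3 \cdot 0\right) = 147 + \left(4 + 0\right) = 147 + 4 = 151$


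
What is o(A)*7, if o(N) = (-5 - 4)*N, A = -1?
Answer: 63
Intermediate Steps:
o(N) = -9*N
o(A)*7 = -9*(-1)*7 = 9*7 = 63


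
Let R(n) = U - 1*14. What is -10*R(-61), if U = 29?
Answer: -150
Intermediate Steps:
R(n) = 15 (R(n) = 29 - 1*14 = 29 - 14 = 15)
-10*R(-61) = -10*15 = -150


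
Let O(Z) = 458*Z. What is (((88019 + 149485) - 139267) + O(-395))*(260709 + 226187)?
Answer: -40253153008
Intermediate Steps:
(((88019 + 149485) - 139267) + O(-395))*(260709 + 226187) = (((88019 + 149485) - 139267) + 458*(-395))*(260709 + 226187) = ((237504 - 139267) - 180910)*486896 = (98237 - 180910)*486896 = -82673*486896 = -40253153008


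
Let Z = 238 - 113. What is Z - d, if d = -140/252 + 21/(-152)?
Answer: 171949/1368 ≈ 125.69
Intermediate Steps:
d = -949/1368 (d = -140*1/252 + 21*(-1/152) = -5/9 - 21/152 = -949/1368 ≈ -0.69371)
Z = 125
Z - d = 125 - 1*(-949/1368) = 125 + 949/1368 = 171949/1368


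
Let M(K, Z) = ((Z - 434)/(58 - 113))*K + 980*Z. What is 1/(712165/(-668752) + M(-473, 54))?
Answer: 668752/33204162139 ≈ 2.0141e-5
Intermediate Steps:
M(K, Z) = 980*Z + K*(434/55 - Z/55) (M(K, Z) = ((-434 + Z)/(-55))*K + 980*Z = ((-434 + Z)*(-1/55))*K + 980*Z = (434/55 - Z/55)*K + 980*Z = K*(434/55 - Z/55) + 980*Z = 980*Z + K*(434/55 - Z/55))
1/(712165/(-668752) + M(-473, 54)) = 1/(712165/(-668752) + (980*54 + (434/55)*(-473) - 1/55*(-473)*54)) = 1/(712165*(-1/668752) + (52920 - 18662/5 + 2322/5)) = 1/(-712165/668752 + 49652) = 1/(33204162139/668752) = 668752/33204162139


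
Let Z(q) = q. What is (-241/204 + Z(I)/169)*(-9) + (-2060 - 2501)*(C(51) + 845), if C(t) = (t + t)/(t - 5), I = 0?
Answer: -6043527299/1564 ≈ -3.8641e+6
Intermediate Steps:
C(t) = 2*t/(-5 + t) (C(t) = (2*t)/(-5 + t) = 2*t/(-5 + t))
(-241/204 + Z(I)/169)*(-9) + (-2060 - 2501)*(C(51) + 845) = (-241/204 + 0/169)*(-9) + (-2060 - 2501)*(2*51/(-5 + 51) + 845) = (-241*1/204 + 0*(1/169))*(-9) - 4561*(2*51/46 + 845) = (-241/204 + 0)*(-9) - 4561*(2*51*(1/46) + 845) = -241/204*(-9) - 4561*(51/23 + 845) = 723/68 - 4561*19486/23 = 723/68 - 88875646/23 = -6043527299/1564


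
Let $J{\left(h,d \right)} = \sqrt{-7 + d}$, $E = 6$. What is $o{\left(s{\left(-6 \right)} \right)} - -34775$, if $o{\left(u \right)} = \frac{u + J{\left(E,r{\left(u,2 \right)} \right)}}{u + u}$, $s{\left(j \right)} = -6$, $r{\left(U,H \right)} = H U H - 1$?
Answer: $\frac{69551}{2} - \frac{i \sqrt{2}}{3} \approx 34776.0 - 0.4714 i$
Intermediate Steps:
$r{\left(U,H \right)} = -1 + U H^{2}$ ($r{\left(U,H \right)} = U H^{2} - 1 = -1 + U H^{2}$)
$o{\left(u \right)} = \frac{u + \sqrt{-8 + 4 u}}{2 u}$ ($o{\left(u \right)} = \frac{u + \sqrt{-7 + \left(-1 + u 2^{2}\right)}}{u + u} = \frac{u + \sqrt{-7 + \left(-1 + u 4\right)}}{2 u} = \left(u + \sqrt{-7 + \left(-1 + 4 u\right)}\right) \frac{1}{2 u} = \left(u + \sqrt{-8 + 4 u}\right) \frac{1}{2 u} = \frac{u + \sqrt{-8 + 4 u}}{2 u}$)
$o{\left(s{\left(-6 \right)} \right)} - -34775 = \frac{\sqrt{-2 - 6} + \frac{1}{2} \left(-6\right)}{-6} - -34775 = - \frac{\sqrt{-8} - 3}{6} + 34775 = - \frac{2 i \sqrt{2} - 3}{6} + 34775 = - \frac{-3 + 2 i \sqrt{2}}{6} + 34775 = \left(\frac{1}{2} - \frac{i \sqrt{2}}{3}\right) + 34775 = \frac{69551}{2} - \frac{i \sqrt{2}}{3}$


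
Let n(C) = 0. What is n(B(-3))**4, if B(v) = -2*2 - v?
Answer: 0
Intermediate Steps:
B(v) = -4 - v
n(B(-3))**4 = 0**4 = 0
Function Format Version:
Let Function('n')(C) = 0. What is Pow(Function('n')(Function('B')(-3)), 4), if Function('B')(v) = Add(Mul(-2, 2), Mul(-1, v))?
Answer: 0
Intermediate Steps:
Function('B')(v) = Add(-4, Mul(-1, v))
Pow(Function('n')(Function('B')(-3)), 4) = Pow(0, 4) = 0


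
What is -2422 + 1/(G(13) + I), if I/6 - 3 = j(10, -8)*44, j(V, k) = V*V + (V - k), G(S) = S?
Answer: -75525225/31183 ≈ -2422.0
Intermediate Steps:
j(V, k) = V + V² - k (j(V, k) = V² + (V - k) = V + V² - k)
I = 31170 (I = 18 + 6*((10 + 10² - 1*(-8))*44) = 18 + 6*((10 + 100 + 8)*44) = 18 + 6*(118*44) = 18 + 6*5192 = 18 + 31152 = 31170)
-2422 + 1/(G(13) + I) = -2422 + 1/(13 + 31170) = -2422 + 1/31183 = -75525225/31183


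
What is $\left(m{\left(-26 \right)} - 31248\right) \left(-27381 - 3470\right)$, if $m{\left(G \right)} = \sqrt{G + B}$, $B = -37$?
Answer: $964032048 - 92553 i \sqrt{7} \approx 9.6403 \cdot 10^{8} - 2.4487 \cdot 10^{5} i$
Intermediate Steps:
$m{\left(G \right)} = \sqrt{-37 + G}$ ($m{\left(G \right)} = \sqrt{G - 37} = \sqrt{-37 + G}$)
$\left(m{\left(-26 \right)} - 31248\right) \left(-27381 - 3470\right) = \left(\sqrt{-37 - 26} - 31248\right) \left(-27381 - 3470\right) = \left(\sqrt{-63} - 31248\right) \left(-30851\right) = \left(3 i \sqrt{7} - 31248\right) \left(-30851\right) = \left(-31248 + 3 i \sqrt{7}\right) \left(-30851\right) = 964032048 - 92553 i \sqrt{7}$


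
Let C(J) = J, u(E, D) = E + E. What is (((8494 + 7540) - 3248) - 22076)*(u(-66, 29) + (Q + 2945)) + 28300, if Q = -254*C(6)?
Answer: -11946510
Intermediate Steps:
u(E, D) = 2*E
Q = -1524 (Q = -254*6 = -1524)
(((8494 + 7540) - 3248) - 22076)*(u(-66, 29) + (Q + 2945)) + 28300 = (((8494 + 7540) - 3248) - 22076)*(2*(-66) + (-1524 + 2945)) + 28300 = ((16034 - 3248) - 22076)*(-132 + 1421) + 28300 = (12786 - 22076)*1289 + 28300 = -9290*1289 + 28300 = -11974810 + 28300 = -11946510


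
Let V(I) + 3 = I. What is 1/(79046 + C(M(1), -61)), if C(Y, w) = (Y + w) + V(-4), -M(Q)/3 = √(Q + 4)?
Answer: 26326/2079174813 + √5/2079174813 ≈ 1.2663e-5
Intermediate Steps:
V(I) = -3 + I
M(Q) = -3*√(4 + Q) (M(Q) = -3*√(Q + 4) = -3*√(4 + Q))
C(Y, w) = -7 + Y + w (C(Y, w) = (Y + w) + (-3 - 4) = (Y + w) - 7 = -7 + Y + w)
1/(79046 + C(M(1), -61)) = 1/(79046 + (-7 - 3*√(4 + 1) - 61)) = 1/(79046 + (-7 - 3*√5 - 61)) = 1/(79046 + (-68 - 3*√5)) = 1/(78978 - 3*√5)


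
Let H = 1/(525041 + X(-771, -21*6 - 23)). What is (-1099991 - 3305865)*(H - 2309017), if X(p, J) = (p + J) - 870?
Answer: 5323135191350581696/523251 ≈ 1.0173e+13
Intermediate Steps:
X(p, J) = -870 + J + p (X(p, J) = (J + p) - 870 = -870 + J + p)
H = 1/523251 (H = 1/(525041 + (-870 + (-21*6 - 23) - 771)) = 1/(525041 + (-870 + (-126 - 23) - 771)) = 1/(525041 + (-870 - 149 - 771)) = 1/(525041 - 1790) = 1/523251 ≈ 1.9111e-6)
(-1099991 - 3305865)*(H - 2309017) = (-1099991 - 3305865)*(1/523251 - 2309017) = -4405856*(-1208195454266/523251) = 5323135191350581696/523251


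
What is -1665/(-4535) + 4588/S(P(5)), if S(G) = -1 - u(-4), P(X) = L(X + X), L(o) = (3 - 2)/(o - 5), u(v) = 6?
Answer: -4158985/6349 ≈ -655.06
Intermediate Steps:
L(o) = 1/(-5 + o)
P(X) = 1/(-5 + 2*X) (P(X) = 1/(-5 + (X + X)) = 1/(-5 + 2*X))
S(G) = -7 (S(G) = -1 - 1*6 = -1 - 6 = -7)
-1665/(-4535) + 4588/S(P(5)) = -1665/(-4535) + 4588/(-7) = -1665*(-1/4535) + 4588*(-1/7) = 333/907 - 4588/7 = -4158985/6349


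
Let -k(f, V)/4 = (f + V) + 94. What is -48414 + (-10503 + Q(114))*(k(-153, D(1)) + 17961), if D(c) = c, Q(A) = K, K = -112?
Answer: -193167109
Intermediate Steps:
Q(A) = -112
k(f, V) = -376 - 4*V - 4*f (k(f, V) = -4*((f + V) + 94) = -4*((V + f) + 94) = -4*(94 + V + f) = -376 - 4*V - 4*f)
-48414 + (-10503 + Q(114))*(k(-153, D(1)) + 17961) = -48414 + (-10503 - 112)*((-376 - 4*1 - 4*(-153)) + 17961) = -48414 - 10615*((-376 - 4 + 612) + 17961) = -48414 - 10615*(232 + 17961) = -48414 - 10615*18193 = -48414 - 193118695 = -193167109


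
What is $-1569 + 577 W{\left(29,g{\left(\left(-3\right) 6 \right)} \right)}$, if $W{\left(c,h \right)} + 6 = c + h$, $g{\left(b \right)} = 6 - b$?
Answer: $25550$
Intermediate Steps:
$W{\left(c,h \right)} = -6 + c + h$ ($W{\left(c,h \right)} = -6 + \left(c + h\right) = -6 + c + h$)
$-1569 + 577 W{\left(29,g{\left(\left(-3\right) 6 \right)} \right)} = -1569 + 577 \left(-6 + 29 - \left(-6 - 18\right)\right) = -1569 + 577 \left(-6 + 29 + \left(6 - -18\right)\right) = -1569 + 577 \left(-6 + 29 + \left(6 + 18\right)\right) = -1569 + 577 \left(-6 + 29 + 24\right) = -1569 + 577 \cdot 47 = -1569 + 27119 = 25550$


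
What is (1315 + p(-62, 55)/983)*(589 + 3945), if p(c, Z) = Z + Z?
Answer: 5861351170/983 ≈ 5.9627e+6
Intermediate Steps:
p(c, Z) = 2*Z
(1315 + p(-62, 55)/983)*(589 + 3945) = (1315 + (2*55)/983)*(589 + 3945) = (1315 + 110*(1/983))*4534 = (1315 + 110/983)*4534 = (1292755/983)*4534 = 5861351170/983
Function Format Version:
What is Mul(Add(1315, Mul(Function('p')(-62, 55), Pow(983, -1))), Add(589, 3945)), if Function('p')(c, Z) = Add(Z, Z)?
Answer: Rational(5861351170, 983) ≈ 5.9627e+6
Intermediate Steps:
Function('p')(c, Z) = Mul(2, Z)
Mul(Add(1315, Mul(Function('p')(-62, 55), Pow(983, -1))), Add(589, 3945)) = Mul(Add(1315, Mul(Mul(2, 55), Pow(983, -1))), Add(589, 3945)) = Mul(Add(1315, Mul(110, Rational(1, 983))), 4534) = Mul(Add(1315, Rational(110, 983)), 4534) = Mul(Rational(1292755, 983), 4534) = Rational(5861351170, 983)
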